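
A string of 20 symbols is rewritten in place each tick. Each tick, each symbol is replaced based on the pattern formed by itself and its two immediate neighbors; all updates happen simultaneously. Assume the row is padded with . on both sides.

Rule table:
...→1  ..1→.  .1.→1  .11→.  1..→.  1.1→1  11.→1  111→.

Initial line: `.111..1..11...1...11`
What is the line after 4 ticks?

...1.....1.1111.1..1

...1..1...1.1.1.1..1
11.1..1.1.1111111..1
.111..1111......1..1
...1.....1.1111.1..1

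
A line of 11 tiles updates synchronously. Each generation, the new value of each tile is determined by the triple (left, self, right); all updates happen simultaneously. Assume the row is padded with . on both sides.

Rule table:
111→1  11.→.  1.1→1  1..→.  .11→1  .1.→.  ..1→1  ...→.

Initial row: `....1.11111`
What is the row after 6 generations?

11111......

generation 1: ...1.11111.
generation 2: ..1.11111..
generation 3: .1.11111...
generation 4: 1.11111....
generation 5: .11111.....
generation 6: 11111......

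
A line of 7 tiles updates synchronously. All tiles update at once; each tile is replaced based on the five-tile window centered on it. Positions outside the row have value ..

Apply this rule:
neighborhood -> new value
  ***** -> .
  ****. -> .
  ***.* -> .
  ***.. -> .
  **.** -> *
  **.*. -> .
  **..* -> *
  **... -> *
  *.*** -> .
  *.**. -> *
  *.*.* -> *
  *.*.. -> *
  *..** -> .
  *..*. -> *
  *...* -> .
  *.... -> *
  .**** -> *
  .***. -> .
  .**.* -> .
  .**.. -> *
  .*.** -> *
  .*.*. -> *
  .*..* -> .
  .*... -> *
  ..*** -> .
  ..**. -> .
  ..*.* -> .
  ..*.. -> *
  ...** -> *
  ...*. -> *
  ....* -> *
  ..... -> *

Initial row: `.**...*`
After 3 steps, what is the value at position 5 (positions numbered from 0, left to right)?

.

*.**.**
.**.***
*..*...
position 5 holds .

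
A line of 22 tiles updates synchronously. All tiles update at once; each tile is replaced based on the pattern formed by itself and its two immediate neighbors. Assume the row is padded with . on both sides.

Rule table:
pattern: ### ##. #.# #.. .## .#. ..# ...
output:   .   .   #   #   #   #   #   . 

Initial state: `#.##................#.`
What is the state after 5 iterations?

###.#..............###
#..###............##..
####..#..........##.#.
#...####........##.###
##.##...#......##.##..

##.##...#......##.##..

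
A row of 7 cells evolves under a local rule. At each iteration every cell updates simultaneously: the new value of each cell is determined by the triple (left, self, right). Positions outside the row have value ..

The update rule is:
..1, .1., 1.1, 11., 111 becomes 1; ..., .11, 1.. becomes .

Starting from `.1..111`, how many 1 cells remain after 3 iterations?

11.1.11
.1111.1
1.11111
count of 1: 6

6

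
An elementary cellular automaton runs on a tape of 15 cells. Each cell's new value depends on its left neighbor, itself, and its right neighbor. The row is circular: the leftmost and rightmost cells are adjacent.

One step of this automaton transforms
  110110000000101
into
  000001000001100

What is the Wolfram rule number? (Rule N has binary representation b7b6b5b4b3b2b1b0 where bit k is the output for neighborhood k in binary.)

position 0: 111 → 0  (bit 7 = 0)
position 1: 110 → 0  (bit 6 = 0)
position 2: 101 → 0  (bit 5 = 0)
position 5: 100 → 1  (bit 4 = 1)
position 3: 011 → 0  (bit 3 = 0)
position 12: 010 → 1  (bit 2 = 1)
position 11: 001 → 1  (bit 1 = 1)
position 6: 000 → 0  (bit 0 = 0)
bits b7..b0 = 00010110 = 22

22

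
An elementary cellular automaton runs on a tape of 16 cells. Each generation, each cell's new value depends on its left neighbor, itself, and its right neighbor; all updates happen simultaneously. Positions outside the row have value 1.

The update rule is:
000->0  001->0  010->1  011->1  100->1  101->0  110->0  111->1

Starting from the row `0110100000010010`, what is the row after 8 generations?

0110101010010010

0100110000011010
0110101000010010
0100101100011010
0110101010010010
0100101011011010
0110101010010010  (repeats generation 4; period 2)
generation 8: 0110101010010010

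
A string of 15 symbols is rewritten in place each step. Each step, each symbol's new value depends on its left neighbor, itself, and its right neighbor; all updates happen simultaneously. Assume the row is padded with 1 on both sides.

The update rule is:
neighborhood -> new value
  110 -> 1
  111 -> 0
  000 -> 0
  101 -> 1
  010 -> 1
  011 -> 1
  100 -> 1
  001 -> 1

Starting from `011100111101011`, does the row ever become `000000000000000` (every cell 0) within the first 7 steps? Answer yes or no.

step 1: 110111100111110
step 2: 011100111100011
step 3: 110111100110110
step 4: 011100111111111
step 5: 110111100000000
step 6: 011100110000001
step 7: 110111111000011
step 7 is 110111111000011, still not uniform 0

no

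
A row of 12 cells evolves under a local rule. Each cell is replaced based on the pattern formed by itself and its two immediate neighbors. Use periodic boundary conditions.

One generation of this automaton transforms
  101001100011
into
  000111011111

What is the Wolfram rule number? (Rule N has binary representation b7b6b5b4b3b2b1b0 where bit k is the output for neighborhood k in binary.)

155

position 11: 111 → 1  (bit 7 = 1)
position 0: 110 → 0  (bit 6 = 0)
position 1: 101 → 0  (bit 5 = 0)
position 3: 100 → 1  (bit 4 = 1)
position 5: 011 → 1  (bit 3 = 1)
position 2: 010 → 0  (bit 2 = 0)
position 4: 001 → 1  (bit 1 = 1)
position 8: 000 → 1  (bit 0 = 1)
bits b7..b0 = 10011011 = 155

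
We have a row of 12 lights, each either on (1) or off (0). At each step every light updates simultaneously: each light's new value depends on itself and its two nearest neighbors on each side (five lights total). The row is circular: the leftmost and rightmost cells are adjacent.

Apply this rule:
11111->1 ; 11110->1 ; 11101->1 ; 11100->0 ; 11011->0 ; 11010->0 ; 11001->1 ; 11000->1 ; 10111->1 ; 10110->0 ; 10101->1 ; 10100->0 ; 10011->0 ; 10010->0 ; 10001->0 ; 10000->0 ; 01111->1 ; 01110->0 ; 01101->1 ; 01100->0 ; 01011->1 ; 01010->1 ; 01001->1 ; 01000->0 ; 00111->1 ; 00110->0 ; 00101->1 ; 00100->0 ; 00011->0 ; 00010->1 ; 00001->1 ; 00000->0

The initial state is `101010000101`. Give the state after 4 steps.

101100011110
110010011110
001001011110
010101111101

010101111101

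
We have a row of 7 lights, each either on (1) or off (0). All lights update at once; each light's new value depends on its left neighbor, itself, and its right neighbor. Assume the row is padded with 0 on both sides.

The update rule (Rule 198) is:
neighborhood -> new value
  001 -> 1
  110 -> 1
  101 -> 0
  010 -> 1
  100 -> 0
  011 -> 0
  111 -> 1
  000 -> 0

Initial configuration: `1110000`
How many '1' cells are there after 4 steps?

0110000
1010000
1010000  (fixed point — unchanged through step 4)
count of 1: 2

2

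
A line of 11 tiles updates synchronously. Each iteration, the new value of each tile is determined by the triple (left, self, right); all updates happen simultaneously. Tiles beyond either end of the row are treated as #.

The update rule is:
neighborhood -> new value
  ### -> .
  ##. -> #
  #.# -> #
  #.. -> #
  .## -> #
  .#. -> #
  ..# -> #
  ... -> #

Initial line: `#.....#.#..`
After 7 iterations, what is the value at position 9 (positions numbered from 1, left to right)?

###########
...........
###########  (repeats iteration 1; period 2)
iteration 7: ###########
position 9 holds #

#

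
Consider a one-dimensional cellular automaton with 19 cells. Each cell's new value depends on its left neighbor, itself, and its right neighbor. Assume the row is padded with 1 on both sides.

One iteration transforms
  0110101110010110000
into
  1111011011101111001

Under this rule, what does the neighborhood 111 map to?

At position 7 the neighborhood is 111; the next row has 0 there.

0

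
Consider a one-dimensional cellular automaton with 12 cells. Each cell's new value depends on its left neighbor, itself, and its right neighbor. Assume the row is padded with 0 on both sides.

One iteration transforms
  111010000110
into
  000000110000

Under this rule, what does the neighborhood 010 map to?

At position 4 the neighborhood is 010; the next row has 0 there.

0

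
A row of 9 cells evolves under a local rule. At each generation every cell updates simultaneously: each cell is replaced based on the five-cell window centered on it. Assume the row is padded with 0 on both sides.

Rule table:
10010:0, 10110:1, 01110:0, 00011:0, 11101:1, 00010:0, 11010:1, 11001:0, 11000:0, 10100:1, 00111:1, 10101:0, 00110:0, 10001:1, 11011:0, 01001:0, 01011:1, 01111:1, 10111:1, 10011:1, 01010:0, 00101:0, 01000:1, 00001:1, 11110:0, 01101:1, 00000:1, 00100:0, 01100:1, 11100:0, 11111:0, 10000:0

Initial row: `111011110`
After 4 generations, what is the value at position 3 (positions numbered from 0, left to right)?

1

101011000
000111001
110100000
011110111
position 3 holds 1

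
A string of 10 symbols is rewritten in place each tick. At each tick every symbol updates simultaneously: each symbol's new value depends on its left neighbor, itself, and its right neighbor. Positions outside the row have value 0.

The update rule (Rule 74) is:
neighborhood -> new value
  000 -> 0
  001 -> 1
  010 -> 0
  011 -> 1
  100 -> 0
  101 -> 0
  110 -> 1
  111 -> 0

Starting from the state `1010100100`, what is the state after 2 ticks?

0000010000

tick 1: 0000001000
tick 2: 0000010000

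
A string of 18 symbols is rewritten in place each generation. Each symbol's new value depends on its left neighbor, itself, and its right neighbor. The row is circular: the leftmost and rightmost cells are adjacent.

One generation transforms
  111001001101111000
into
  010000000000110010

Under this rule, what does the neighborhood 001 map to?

0

At position 4 the neighborhood is 001; the next row has 0 there.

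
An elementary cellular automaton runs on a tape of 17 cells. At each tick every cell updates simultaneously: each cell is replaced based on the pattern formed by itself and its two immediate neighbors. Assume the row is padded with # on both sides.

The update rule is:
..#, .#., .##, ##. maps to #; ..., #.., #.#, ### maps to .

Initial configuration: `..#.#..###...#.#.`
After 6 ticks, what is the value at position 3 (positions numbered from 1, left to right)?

tick 1: .##.#.##.#..##.#.
tick 2: .##.#.##.#.###.#.
tick 3: .##.#.##.#.#.#.#.
tick 4: .##.#.##.#.#.#.#.  (fixed point — unchanged through tick 6)
position 3 holds #

#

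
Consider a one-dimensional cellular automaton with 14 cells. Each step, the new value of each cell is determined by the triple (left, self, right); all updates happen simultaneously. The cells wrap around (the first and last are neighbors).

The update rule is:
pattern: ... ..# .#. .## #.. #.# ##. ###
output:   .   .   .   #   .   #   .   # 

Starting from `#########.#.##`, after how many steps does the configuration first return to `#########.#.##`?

14

step 1: ########.#.###
step 2: #######.#.####
step 3: ######.#.#####
step 4: #####.#.######
step 5: ####.#.#######
step 6: ###.#.########
step 7: ##.#.#########
step 8: #.#.##########
step 9: .#.###########
step 10: #.###########.
step 11: .###########.#
step 12: ###########.#.
step 13: ##########.#.#
step 14: #########.#.##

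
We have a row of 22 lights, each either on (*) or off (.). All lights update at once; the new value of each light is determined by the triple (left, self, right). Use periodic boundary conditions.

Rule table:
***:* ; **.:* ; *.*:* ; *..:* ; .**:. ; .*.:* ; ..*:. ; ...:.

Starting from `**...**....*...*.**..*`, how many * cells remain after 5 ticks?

***...**...**..**.**..
.***...**...**..**.**.
..***...**...**..**.**
*..***...**...**..**.*
**..***...**...**..**.
count of *: 11

11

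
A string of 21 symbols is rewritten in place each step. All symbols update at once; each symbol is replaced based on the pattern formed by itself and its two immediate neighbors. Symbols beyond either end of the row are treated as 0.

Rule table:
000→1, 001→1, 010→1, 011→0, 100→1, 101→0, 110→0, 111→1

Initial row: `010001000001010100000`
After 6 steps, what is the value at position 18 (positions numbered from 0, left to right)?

1

111111111111010111111
011111111110010011110
101111111101111101101
100111111000111000001
111011110111010111111
010001100010010011110
position 18 holds 1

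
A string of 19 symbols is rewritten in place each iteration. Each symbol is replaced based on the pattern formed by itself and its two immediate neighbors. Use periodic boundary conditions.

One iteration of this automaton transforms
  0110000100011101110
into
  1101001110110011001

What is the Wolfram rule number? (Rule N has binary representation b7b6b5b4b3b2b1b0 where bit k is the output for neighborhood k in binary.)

position 12: 111 → 0  (bit 7 = 0)
position 2: 110 → 0  (bit 6 = 0)
position 14: 101 → 1  (bit 5 = 1)
position 3: 100 → 1  (bit 4 = 1)
position 1: 011 → 1  (bit 3 = 1)
position 7: 010 → 1  (bit 2 = 1)
position 0: 001 → 1  (bit 1 = 1)
position 4: 000 → 0  (bit 0 = 0)
bits b7..b0 = 00111110 = 62

62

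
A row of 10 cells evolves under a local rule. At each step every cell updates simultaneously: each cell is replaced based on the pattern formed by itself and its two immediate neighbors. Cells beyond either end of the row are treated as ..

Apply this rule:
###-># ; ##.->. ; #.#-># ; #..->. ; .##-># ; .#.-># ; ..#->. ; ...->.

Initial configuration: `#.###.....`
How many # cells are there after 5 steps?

####......
###.......
##........
#.........
#.........
count of #: 1

1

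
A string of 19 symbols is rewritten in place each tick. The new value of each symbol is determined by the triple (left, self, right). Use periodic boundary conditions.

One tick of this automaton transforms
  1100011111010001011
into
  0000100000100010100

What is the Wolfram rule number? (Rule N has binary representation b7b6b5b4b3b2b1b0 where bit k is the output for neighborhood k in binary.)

position 0: 111 → 0  (bit 7 = 0)
position 1: 110 → 0  (bit 6 = 0)
position 10: 101 → 1  (bit 5 = 1)
position 2: 100 → 0  (bit 4 = 0)
position 5: 011 → 0  (bit 3 = 0)
position 11: 010 → 0  (bit 2 = 0)
position 4: 001 → 1  (bit 1 = 1)
position 3: 000 → 0  (bit 0 = 0)
bits b7..b0 = 00100010 = 34

34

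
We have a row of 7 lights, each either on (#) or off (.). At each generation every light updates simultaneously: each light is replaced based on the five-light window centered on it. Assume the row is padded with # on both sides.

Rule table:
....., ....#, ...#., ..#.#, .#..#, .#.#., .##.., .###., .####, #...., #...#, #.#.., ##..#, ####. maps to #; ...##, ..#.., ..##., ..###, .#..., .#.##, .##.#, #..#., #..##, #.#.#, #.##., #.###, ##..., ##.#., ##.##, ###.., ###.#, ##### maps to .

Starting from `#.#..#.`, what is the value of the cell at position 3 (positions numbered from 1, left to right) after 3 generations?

generation 1: ..##.#.
generation 2: #......
generation 3: ..####.
position 3 holds #

#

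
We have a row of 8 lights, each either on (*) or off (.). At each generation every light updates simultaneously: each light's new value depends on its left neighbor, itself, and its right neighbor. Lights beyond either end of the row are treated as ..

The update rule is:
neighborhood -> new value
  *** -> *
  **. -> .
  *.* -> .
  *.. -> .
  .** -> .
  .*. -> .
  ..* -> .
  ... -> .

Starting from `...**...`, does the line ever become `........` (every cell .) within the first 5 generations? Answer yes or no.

........
all cells are . at generation 1

yes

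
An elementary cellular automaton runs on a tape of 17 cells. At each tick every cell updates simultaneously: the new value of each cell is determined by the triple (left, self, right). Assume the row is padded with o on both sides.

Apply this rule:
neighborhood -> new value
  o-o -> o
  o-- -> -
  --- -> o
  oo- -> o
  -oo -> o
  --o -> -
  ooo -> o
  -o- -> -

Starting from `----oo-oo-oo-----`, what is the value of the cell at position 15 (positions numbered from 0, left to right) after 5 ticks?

tick 1: -oo-oooooooo-ooo-
tick 2: ooooooooooooooooo
tick 3: ooooooooooooooooo  (fixed point — unchanged through tick 5)
position 15 holds o

o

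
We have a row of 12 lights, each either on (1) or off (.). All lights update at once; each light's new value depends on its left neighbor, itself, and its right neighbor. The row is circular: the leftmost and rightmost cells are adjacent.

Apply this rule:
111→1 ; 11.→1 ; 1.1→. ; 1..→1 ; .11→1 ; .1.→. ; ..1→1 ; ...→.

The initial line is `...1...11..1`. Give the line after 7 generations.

11.111111111

1.1.1.11111.
......11111.
.....1111111
1...11111111
11.111111111
11.111111111  (fixed point — unchanged through generation 7)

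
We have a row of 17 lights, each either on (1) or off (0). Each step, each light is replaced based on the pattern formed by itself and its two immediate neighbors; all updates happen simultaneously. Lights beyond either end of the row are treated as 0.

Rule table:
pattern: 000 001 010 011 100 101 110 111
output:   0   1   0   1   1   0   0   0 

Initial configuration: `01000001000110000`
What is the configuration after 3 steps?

step 1: 10100010101101000
step 2: 00010100001000100
step 3: 00100010010101010

00100010010101010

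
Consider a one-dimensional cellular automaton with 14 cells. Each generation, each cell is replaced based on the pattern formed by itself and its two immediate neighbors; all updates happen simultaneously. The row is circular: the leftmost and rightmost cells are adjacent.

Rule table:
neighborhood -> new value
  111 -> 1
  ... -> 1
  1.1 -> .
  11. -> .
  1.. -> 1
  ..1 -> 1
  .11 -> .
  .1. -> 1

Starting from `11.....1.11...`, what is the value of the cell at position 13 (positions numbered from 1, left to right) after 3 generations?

..111111...111
11.1111.111.1.
....11...1..1.
position 13 holds 1

1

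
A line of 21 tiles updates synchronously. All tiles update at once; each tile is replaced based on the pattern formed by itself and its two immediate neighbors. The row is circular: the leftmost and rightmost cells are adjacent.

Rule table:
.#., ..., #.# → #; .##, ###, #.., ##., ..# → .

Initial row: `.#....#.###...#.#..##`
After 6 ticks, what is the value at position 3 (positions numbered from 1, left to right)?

#

##.##.##....#.###....
..#..#...##.##....##.
#.#..#.#...#...##....
###..###.#.#.#....##.
........######.##...#
.######.......#...#.#
position 3 holds #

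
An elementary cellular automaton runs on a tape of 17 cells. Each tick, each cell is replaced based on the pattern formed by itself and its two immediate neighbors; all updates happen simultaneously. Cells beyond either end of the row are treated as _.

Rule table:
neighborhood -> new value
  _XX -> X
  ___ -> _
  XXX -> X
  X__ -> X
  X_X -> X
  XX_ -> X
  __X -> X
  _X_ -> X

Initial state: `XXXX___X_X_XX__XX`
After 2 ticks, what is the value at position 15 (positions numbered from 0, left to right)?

X

XXXXX_XXXXXXXXXXX
XXXXXXXXXXXXXXXXX
position 15 holds X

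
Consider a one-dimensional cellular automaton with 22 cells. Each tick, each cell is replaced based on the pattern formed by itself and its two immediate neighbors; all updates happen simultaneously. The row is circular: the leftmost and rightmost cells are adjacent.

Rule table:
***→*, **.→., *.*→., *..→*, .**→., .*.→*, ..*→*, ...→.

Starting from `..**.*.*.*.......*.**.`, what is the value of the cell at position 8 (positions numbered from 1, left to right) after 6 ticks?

.*...*.*.**.....**...*
.**.**.*...*...*..*.**
.......**.***.*****...
......*....*...***.*..
.....***..***.*.*..**.
....*.*.**.*..*.***..*
position 8 holds .

.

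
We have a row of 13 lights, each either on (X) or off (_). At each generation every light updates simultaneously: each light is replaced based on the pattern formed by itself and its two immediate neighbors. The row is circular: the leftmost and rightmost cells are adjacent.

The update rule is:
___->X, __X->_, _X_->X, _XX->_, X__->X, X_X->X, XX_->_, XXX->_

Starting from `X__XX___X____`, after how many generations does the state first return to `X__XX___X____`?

generation 1: XX___XX_XXXX_
generation 2: __XX___X____X
generation 3: X___XX_XXXX_X
generation 4: _XX___X____X_
generation 5: ___XX_XXXX_XX
generation 6: XX___X____X__
generation 7: __XX_XXXX_XX_
generation 8: X___X____X__X
generation 9: _XX_XXXX_XX__
generation 10: ___X____X__XX
generation 11: XX_XXXX_XX___
generation 12: __X____X__XX_
generation 13: X_XXXX_XX___X
generation 14: _X____X__XX__
generation 15: _XXXX_XX___XX
generation 16: X____X__XX___
generation 17: XXXX_XX___XX_
generation 18: ____X__XX___X
generation 19: XXX_XX___XX_X
generation 20: ___X__XX___X_
generation 21: XX_XX___XX_XX
generation 22: __X__XX___X__
generation 23: X_XX___XX_XXX
generation 24: _X__XX___X___
generation 25: _XX___XX_XXXX
generation 26: X__XX___X____

26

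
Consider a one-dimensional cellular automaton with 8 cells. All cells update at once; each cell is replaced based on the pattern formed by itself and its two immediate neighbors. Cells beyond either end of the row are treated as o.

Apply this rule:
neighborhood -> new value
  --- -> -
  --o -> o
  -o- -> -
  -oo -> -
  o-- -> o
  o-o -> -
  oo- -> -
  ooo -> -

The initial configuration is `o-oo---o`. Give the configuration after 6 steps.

-o-o-o-o

step 1: ----o-o-
step 2: o--o----
step 3: -oo-o--o
step 4: -----oo-
step 5: o---o---
step 6: -o-o-o-o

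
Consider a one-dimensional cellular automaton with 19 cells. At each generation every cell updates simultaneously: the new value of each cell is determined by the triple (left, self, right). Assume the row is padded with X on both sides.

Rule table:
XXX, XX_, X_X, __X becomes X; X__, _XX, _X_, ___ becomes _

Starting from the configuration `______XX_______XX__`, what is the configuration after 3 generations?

___X_X______X_X_X_X

_____X_X______X_X_X
____X_X______X_X_X_
___X_X______X_X_X_X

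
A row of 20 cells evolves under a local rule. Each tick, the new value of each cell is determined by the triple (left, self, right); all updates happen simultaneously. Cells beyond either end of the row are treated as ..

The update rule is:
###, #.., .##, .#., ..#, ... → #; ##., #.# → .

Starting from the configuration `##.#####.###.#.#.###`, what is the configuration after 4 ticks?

#..####..##..#.#.##.
######.###.###.#.#.#
#####..##..##..#.#.#
####.###.###.###.#.#

####.###.###.###.#.#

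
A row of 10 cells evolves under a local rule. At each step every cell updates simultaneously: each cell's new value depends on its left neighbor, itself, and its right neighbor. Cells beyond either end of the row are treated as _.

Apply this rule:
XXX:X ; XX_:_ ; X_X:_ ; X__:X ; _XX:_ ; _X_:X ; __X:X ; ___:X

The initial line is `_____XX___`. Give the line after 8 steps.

XXXXX__XXX
_XXX_XX_X_
X_X_____XX
X_XXXXXX__
X__XXXX_XX
XXX_XX____
_X____XXXX
XXXXXX_XX_

XXXXXX_XX_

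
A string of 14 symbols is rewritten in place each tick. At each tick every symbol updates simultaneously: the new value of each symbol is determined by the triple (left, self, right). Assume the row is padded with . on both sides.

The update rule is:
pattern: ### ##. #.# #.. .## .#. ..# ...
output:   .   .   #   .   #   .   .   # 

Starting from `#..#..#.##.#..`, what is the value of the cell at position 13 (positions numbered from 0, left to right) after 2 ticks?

.

.......##.#..#
######.#.#....
position 13 holds .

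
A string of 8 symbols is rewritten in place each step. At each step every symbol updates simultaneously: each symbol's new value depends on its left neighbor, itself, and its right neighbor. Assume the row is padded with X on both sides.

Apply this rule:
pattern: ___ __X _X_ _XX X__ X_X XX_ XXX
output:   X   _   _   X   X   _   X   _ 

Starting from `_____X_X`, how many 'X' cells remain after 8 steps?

5

step 1: XXXX___X
step 2: ___XXX_X
step 3: XX_X_X_X
step 4: _X_____X
step 5: __XXXX_X
step 6: X_X__X_X
step 7: X__X___X
step 8: XX__XX_X
count of X: 5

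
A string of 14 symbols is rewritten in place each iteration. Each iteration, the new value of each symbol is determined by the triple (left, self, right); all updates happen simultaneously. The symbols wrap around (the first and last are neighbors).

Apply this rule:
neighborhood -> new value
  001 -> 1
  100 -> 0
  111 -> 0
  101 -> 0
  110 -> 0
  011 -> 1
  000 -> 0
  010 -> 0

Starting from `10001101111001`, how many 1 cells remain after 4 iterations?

00011001000011
00110010000110
01100100001100
11001000011000
count of 1: 5

5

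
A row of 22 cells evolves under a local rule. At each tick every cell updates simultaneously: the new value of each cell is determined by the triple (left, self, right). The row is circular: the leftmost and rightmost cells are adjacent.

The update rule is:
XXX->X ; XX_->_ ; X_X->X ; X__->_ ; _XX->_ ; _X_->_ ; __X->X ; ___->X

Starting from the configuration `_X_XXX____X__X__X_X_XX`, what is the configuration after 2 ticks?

_X_X__X_X__X__X_X_X__X

tick 1: X_X_X__XXX__X__X_X_X__
tick 2: _X_X__X_X__X__X_X_X__X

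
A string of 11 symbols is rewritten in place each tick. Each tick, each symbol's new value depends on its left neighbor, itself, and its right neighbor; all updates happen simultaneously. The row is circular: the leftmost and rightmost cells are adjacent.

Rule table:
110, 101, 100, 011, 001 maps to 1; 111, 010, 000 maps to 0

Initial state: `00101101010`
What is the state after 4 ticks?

tick 1: 01011110101
tick 2: 10110011010
tick 3: 01111111101
tick 4: 11000000110

11000000110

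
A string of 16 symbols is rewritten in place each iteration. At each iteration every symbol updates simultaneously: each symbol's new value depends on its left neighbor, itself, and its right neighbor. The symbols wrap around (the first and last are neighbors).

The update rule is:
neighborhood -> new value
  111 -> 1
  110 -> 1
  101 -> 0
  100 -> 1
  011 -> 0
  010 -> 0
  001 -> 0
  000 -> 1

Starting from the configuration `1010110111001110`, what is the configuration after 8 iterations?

0000010011100110
1111001001110011
1111100100111001
1111110010011100
0111111001001110
0011111100100111
1001111110010011
1100111111001001

1100111111001001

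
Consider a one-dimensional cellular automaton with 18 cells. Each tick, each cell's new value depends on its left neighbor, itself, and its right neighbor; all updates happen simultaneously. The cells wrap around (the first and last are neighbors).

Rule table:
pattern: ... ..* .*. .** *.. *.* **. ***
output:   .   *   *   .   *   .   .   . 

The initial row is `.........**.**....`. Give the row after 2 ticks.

tick 1: ........*.....*...
tick 2: .......***...***..

.......***...***..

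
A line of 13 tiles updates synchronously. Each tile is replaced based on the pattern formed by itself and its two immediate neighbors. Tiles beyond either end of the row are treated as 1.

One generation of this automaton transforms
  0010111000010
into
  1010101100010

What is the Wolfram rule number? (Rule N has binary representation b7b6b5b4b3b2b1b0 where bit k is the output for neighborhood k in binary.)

position 5: 111 → 0  (bit 7 = 0)
position 6: 110 → 1  (bit 6 = 1)
position 3: 101 → 0  (bit 5 = 0)
position 0: 100 → 1  (bit 4 = 1)
position 4: 011 → 1  (bit 3 = 1)
position 2: 010 → 1  (bit 2 = 1)
position 1: 001 → 0  (bit 1 = 0)
position 8: 000 → 0  (bit 0 = 0)
bits b7..b0 = 01011100 = 92

92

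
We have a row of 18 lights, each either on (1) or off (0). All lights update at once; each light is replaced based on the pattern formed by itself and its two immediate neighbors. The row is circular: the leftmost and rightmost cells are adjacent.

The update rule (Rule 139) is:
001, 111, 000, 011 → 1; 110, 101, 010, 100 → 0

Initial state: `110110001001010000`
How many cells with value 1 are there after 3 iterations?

iteration 1: 100100110010000111
iteration 2: 001001100100111111
iteration 3: 010011001001111110
count of 1: 10

10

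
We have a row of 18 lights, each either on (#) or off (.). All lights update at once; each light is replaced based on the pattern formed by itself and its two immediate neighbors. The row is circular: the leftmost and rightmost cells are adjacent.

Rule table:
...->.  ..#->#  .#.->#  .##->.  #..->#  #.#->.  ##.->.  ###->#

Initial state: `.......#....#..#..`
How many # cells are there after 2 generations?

9

......###..######.
.....#.#.##.####.#
count of #: 9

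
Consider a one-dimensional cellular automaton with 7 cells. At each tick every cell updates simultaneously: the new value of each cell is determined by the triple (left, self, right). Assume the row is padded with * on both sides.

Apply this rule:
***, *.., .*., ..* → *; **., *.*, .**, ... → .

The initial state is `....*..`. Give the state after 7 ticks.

.**.*.*

tick 1: *..****
tick 2: .**.***
tick 3: .....**
tick 4: *...*.*
tick 5: .*.**..
tick 6: .*...**
tick 7: .**.*.*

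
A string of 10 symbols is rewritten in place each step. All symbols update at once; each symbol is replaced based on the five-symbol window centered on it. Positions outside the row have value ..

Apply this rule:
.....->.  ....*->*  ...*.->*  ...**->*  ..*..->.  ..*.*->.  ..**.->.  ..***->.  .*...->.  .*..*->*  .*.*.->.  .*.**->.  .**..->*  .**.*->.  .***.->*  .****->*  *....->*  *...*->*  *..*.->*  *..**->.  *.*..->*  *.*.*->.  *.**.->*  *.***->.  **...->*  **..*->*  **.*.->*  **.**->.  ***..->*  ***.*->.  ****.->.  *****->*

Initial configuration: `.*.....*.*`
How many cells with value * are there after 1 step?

*..*.**..*
count of *: 5

5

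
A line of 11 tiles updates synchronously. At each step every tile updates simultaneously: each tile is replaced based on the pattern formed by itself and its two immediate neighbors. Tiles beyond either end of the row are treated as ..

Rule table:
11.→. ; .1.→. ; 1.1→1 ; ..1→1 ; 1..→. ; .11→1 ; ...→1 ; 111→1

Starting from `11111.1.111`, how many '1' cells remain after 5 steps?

5

step 1: 1111.1.111.
step 2: 111.1.111..
step 3: 11.1.111..1
step 4: 1.1.111..1.
step 5: .1.111..1..
count of 1: 5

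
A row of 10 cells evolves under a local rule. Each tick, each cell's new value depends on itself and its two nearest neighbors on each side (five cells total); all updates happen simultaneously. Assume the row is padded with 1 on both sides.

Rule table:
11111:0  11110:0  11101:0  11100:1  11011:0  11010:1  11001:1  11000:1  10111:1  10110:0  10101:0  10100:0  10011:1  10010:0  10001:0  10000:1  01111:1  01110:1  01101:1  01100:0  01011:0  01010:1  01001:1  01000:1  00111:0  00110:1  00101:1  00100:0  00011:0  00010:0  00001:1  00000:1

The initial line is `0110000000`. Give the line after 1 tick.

0001111110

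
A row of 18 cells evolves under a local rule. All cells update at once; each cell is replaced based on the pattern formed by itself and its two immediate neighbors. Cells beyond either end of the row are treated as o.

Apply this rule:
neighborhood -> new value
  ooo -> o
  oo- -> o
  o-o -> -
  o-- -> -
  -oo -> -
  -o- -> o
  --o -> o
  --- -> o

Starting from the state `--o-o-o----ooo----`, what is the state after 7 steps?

step 1: -oo-o-o-ooo-oo-ooo
step 2: --o-o-o--oo--o--oo
step 3: -oo-o-o-o-o-oo-o-o
step 4: --o-o-o-o-o--o-o--
step 5: -oo-o-o-o-o-oo-o-o  (repeats step 3; period 2)
step 7: -oo-o-o-o-o-oo-o-o

-oo-o-o-o-o-oo-o-o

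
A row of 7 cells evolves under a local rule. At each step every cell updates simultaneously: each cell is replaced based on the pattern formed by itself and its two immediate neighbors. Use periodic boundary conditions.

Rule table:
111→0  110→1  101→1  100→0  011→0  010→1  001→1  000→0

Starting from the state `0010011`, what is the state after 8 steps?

0110101

0110101
1011111
1100000
0100001
1100011
0100100
1101100
0110101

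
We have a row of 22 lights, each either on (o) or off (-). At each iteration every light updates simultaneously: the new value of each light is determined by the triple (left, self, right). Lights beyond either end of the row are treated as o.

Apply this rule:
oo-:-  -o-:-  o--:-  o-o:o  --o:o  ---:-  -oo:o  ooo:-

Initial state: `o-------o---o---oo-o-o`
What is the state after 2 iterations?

------o---o---oo-o-oo-

iteration 1: -------o---o---oo-o-oo
iteration 2: ------o---o---oo-o-oo-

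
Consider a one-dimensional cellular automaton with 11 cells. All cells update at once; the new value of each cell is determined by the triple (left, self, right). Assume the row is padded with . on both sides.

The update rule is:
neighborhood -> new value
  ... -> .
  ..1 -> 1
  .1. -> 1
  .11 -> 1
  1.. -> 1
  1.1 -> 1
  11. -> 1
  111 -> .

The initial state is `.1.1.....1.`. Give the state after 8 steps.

11111...111
1...11.11.1
11.11111111
1111......1
1..11....11
111111..111
1....1111.1
11..11..111

11..11..111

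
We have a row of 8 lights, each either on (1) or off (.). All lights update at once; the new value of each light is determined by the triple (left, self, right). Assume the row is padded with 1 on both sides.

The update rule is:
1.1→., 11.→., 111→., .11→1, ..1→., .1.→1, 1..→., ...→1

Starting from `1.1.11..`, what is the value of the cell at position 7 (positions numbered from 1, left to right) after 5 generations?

1

..1.1...
..1.1.1.
..1.1.1.  (fixed point — unchanged through generation 5)
position 7 holds 1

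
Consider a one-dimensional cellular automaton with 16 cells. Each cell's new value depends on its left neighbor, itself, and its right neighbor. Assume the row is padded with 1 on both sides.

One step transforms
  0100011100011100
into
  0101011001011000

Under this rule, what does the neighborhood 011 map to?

1

At position 5 the neighborhood is 011; the next row has 1 there.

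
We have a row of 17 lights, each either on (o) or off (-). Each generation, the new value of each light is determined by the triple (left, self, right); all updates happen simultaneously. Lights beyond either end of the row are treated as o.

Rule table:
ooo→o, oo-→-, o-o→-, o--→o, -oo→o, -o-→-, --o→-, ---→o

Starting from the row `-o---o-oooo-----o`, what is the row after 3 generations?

----o--o-o-oo-o-o

--oo---ooo-oooo-o
o-o-oo-oo--ooo--o
----o--o-o-oo-o-o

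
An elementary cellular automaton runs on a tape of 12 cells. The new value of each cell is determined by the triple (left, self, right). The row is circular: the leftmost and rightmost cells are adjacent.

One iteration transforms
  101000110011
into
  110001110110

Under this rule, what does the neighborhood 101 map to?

At position 1 the neighborhood is 101; the next row has 1 there.

1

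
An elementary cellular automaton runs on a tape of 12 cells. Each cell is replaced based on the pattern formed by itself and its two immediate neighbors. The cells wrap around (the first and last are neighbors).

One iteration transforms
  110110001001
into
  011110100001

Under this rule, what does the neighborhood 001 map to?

0

At position 7 the neighborhood is 001; the next row has 0 there.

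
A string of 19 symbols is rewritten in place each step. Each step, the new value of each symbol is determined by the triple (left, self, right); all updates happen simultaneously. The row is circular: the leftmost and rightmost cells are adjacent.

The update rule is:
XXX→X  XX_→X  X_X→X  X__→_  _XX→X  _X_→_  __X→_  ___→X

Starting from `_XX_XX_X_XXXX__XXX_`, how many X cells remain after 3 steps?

_XXXXXX_XXXXX__XXX_
_XXXXXXXXXXXX__XXX_
_XXXXXXXXXXXX__XXX_
count of X: 15

15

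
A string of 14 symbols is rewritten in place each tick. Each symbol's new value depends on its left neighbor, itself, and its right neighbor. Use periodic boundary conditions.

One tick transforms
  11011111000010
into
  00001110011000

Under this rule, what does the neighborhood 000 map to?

At position 9 the neighborhood is 000; the next row has 1 there.

1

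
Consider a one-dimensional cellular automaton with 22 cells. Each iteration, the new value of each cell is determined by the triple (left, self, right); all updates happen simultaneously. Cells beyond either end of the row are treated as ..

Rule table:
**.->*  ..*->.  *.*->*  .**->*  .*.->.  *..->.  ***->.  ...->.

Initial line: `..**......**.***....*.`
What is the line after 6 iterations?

..**......****.*......
..**......*..**.......
..**.........**.......
..**.........**.......  (fixed point — unchanged through iteration 6)

..**.........**.......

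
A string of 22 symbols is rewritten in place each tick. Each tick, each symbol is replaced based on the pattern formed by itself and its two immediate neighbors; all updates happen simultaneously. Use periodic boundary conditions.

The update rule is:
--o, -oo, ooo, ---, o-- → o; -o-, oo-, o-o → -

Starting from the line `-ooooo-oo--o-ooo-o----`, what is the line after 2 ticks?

tick 1: ooooo--o-oo--oo---oooo
tick 2: oooo-oo--o-ooo-ooooooo

oooo-oo--o-ooo-ooooooo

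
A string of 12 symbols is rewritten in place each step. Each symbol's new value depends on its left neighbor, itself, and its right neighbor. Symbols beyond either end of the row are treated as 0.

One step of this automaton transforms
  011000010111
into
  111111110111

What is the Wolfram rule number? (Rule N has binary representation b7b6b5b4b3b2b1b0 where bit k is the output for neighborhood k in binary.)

223

position 10: 111 → 1  (bit 7 = 1)
position 2: 110 → 1  (bit 6 = 1)
position 8: 101 → 0  (bit 5 = 0)
position 3: 100 → 1  (bit 4 = 1)
position 1: 011 → 1  (bit 3 = 1)
position 7: 010 → 1  (bit 2 = 1)
position 0: 001 → 1  (bit 1 = 1)
position 4: 000 → 1  (bit 0 = 1)
bits b7..b0 = 11011111 = 223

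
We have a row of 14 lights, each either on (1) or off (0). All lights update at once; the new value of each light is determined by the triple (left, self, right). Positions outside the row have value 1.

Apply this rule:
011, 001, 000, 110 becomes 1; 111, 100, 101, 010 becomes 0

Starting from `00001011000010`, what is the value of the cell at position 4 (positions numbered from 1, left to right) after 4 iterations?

1

iteration 1: 01110011011100
iteration 2: 01010111010101
iteration 3: 00000101000001
iteration 4: 01111000011111
position 4 holds 1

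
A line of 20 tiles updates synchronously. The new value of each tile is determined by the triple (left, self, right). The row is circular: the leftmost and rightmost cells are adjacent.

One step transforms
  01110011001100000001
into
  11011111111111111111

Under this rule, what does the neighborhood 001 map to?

1

At position 5 the neighborhood is 001; the next row has 1 there.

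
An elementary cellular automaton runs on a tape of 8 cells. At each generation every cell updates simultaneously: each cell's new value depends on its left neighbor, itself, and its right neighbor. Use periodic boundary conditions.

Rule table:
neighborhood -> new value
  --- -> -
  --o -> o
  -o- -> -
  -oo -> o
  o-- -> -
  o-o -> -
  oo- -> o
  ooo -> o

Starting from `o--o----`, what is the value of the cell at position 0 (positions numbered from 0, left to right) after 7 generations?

--o----o
-o----o-
o----o--
----o--o
---o--o-
--o--o--
-o--o---
position 0 holds -

-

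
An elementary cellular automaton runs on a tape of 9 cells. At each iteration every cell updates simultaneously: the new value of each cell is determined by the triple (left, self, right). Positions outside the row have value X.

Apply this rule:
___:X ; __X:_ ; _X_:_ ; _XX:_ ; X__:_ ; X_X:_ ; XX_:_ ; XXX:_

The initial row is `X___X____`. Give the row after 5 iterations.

__X___XX_
____X____
_XX___XX_
____X____  (repeats iteration 2; period 2)
iteration 5: _XX___XX_

_XX___XX_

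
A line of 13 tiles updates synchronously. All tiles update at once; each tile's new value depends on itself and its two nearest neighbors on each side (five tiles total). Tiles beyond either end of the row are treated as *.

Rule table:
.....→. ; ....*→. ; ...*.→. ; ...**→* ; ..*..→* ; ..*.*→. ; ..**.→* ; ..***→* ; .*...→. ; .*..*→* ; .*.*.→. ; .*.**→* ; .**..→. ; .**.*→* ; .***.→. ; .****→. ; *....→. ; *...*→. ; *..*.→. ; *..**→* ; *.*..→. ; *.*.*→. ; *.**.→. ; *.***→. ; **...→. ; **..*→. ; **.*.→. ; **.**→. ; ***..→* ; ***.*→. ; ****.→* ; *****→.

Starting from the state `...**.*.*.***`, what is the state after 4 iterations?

..*.....**...

iteration 1: ..***....*...
iteration 2: .**.*....*..*
iteration 3: ..*......****
iteration 4: ..*.....**...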